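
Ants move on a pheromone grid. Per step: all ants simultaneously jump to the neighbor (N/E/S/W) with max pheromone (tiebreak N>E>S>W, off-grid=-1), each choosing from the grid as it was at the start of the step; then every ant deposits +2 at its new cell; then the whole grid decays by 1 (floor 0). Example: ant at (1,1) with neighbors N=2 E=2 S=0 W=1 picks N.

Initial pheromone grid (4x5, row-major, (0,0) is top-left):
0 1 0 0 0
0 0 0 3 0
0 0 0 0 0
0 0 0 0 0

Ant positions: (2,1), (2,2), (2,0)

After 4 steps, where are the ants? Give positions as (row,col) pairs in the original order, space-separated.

Step 1: ant0:(2,1)->N->(1,1) | ant1:(2,2)->N->(1,2) | ant2:(2,0)->N->(1,0)
  grid max=2 at (1,3)
Step 2: ant0:(1,1)->E->(1,2) | ant1:(1,2)->E->(1,3) | ant2:(1,0)->E->(1,1)
  grid max=3 at (1,3)
Step 3: ant0:(1,2)->E->(1,3) | ant1:(1,3)->W->(1,2) | ant2:(1,1)->E->(1,2)
  grid max=5 at (1,2)
Step 4: ant0:(1,3)->W->(1,2) | ant1:(1,2)->E->(1,3) | ant2:(1,2)->E->(1,3)
  grid max=7 at (1,3)

(1,2) (1,3) (1,3)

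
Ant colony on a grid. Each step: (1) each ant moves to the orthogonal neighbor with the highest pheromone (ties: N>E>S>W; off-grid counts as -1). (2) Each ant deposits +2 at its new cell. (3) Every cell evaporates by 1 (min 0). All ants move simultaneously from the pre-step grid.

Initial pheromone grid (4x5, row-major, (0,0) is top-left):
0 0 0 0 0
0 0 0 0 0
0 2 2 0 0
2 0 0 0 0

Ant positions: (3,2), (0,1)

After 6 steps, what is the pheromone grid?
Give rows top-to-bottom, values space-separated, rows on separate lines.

After step 1: ants at (2,2),(0,2)
  0 0 1 0 0
  0 0 0 0 0
  0 1 3 0 0
  1 0 0 0 0
After step 2: ants at (2,1),(0,3)
  0 0 0 1 0
  0 0 0 0 0
  0 2 2 0 0
  0 0 0 0 0
After step 3: ants at (2,2),(0,4)
  0 0 0 0 1
  0 0 0 0 0
  0 1 3 0 0
  0 0 0 0 0
After step 4: ants at (2,1),(1,4)
  0 0 0 0 0
  0 0 0 0 1
  0 2 2 0 0
  0 0 0 0 0
After step 5: ants at (2,2),(0,4)
  0 0 0 0 1
  0 0 0 0 0
  0 1 3 0 0
  0 0 0 0 0
After step 6: ants at (2,1),(1,4)
  0 0 0 0 0
  0 0 0 0 1
  0 2 2 0 0
  0 0 0 0 0

0 0 0 0 0
0 0 0 0 1
0 2 2 0 0
0 0 0 0 0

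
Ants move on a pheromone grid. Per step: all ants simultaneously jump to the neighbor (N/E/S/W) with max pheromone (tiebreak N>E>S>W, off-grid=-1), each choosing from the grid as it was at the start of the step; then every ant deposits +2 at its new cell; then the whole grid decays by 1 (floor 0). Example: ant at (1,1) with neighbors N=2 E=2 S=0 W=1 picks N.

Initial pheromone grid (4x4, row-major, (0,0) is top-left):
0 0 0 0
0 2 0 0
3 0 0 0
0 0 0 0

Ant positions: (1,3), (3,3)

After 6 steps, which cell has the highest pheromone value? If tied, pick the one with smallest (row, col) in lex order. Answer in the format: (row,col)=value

Answer: (1,3)=7

Derivation:
Step 1: ant0:(1,3)->N->(0,3) | ant1:(3,3)->N->(2,3)
  grid max=2 at (2,0)
Step 2: ant0:(0,3)->S->(1,3) | ant1:(2,3)->N->(1,3)
  grid max=3 at (1,3)
Step 3: ant0:(1,3)->N->(0,3) | ant1:(1,3)->N->(0,3)
  grid max=3 at (0,3)
Step 4: ant0:(0,3)->S->(1,3) | ant1:(0,3)->S->(1,3)
  grid max=5 at (1,3)
Step 5: ant0:(1,3)->N->(0,3) | ant1:(1,3)->N->(0,3)
  grid max=5 at (0,3)
Step 6: ant0:(0,3)->S->(1,3) | ant1:(0,3)->S->(1,3)
  grid max=7 at (1,3)
Final grid:
  0 0 0 4
  0 0 0 7
  0 0 0 0
  0 0 0 0
Max pheromone 7 at (1,3)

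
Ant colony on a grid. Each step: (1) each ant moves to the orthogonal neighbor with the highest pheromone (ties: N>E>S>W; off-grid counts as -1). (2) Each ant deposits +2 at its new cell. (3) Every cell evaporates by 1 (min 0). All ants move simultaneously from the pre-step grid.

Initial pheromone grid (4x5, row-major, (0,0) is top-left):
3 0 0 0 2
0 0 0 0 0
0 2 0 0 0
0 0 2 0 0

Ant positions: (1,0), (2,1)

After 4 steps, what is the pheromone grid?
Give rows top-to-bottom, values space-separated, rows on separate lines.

After step 1: ants at (0,0),(1,1)
  4 0 0 0 1
  0 1 0 0 0
  0 1 0 0 0
  0 0 1 0 0
After step 2: ants at (0,1),(2,1)
  3 1 0 0 0
  0 0 0 0 0
  0 2 0 0 0
  0 0 0 0 0
After step 3: ants at (0,0),(1,1)
  4 0 0 0 0
  0 1 0 0 0
  0 1 0 0 0
  0 0 0 0 0
After step 4: ants at (0,1),(2,1)
  3 1 0 0 0
  0 0 0 0 0
  0 2 0 0 0
  0 0 0 0 0

3 1 0 0 0
0 0 0 0 0
0 2 0 0 0
0 0 0 0 0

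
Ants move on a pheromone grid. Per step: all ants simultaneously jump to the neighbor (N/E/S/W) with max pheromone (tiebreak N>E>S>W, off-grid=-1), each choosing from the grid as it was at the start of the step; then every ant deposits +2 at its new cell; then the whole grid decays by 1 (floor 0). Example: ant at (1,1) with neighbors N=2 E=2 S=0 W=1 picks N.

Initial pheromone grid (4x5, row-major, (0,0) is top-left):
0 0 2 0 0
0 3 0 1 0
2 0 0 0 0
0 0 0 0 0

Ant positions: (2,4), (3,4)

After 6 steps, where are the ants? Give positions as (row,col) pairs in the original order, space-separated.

Step 1: ant0:(2,4)->N->(1,4) | ant1:(3,4)->N->(2,4)
  grid max=2 at (1,1)
Step 2: ant0:(1,4)->S->(2,4) | ant1:(2,4)->N->(1,4)
  grid max=2 at (1,4)
Step 3: ant0:(2,4)->N->(1,4) | ant1:(1,4)->S->(2,4)
  grid max=3 at (1,4)
Step 4: ant0:(1,4)->S->(2,4) | ant1:(2,4)->N->(1,4)
  grid max=4 at (1,4)
Step 5: ant0:(2,4)->N->(1,4) | ant1:(1,4)->S->(2,4)
  grid max=5 at (1,4)
Step 6: ant0:(1,4)->S->(2,4) | ant1:(2,4)->N->(1,4)
  grid max=6 at (1,4)

(2,4) (1,4)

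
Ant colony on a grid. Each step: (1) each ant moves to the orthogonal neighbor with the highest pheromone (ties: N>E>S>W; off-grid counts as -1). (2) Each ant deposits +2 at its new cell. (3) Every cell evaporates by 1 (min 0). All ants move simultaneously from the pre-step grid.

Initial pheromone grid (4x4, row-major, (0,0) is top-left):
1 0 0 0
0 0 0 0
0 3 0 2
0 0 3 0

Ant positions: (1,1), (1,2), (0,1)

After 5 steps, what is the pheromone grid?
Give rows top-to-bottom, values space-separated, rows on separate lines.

After step 1: ants at (2,1),(0,2),(0,0)
  2 0 1 0
  0 0 0 0
  0 4 0 1
  0 0 2 0
After step 2: ants at (1,1),(0,3),(0,1)
  1 1 0 1
  0 1 0 0
  0 3 0 0
  0 0 1 0
After step 3: ants at (2,1),(1,3),(1,1)
  0 0 0 0
  0 2 0 1
  0 4 0 0
  0 0 0 0
After step 4: ants at (1,1),(0,3),(2,1)
  0 0 0 1
  0 3 0 0
  0 5 0 0
  0 0 0 0
After step 5: ants at (2,1),(1,3),(1,1)
  0 0 0 0
  0 4 0 1
  0 6 0 0
  0 0 0 0

0 0 0 0
0 4 0 1
0 6 0 0
0 0 0 0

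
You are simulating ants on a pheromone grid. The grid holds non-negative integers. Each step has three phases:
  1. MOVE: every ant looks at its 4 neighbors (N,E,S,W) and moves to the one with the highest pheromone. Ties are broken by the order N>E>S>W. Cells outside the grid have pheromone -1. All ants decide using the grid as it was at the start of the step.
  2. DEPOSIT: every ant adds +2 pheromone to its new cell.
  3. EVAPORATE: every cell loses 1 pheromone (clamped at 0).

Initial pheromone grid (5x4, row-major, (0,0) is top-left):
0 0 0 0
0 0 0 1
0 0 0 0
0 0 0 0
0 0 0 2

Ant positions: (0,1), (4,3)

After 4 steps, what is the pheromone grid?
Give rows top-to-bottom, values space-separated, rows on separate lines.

After step 1: ants at (0,2),(3,3)
  0 0 1 0
  0 0 0 0
  0 0 0 0
  0 0 0 1
  0 0 0 1
After step 2: ants at (0,3),(4,3)
  0 0 0 1
  0 0 0 0
  0 0 0 0
  0 0 0 0
  0 0 0 2
After step 3: ants at (1,3),(3,3)
  0 0 0 0
  0 0 0 1
  0 0 0 0
  0 0 0 1
  0 0 0 1
After step 4: ants at (0,3),(4,3)
  0 0 0 1
  0 0 0 0
  0 0 0 0
  0 0 0 0
  0 0 0 2

0 0 0 1
0 0 0 0
0 0 0 0
0 0 0 0
0 0 0 2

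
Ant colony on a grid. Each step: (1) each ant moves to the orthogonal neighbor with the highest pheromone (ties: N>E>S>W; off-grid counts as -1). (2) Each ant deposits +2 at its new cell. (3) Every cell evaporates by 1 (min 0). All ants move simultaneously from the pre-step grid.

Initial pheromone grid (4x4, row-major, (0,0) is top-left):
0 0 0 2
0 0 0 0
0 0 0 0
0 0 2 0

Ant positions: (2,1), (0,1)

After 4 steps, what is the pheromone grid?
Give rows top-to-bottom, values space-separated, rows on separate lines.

After step 1: ants at (1,1),(0,2)
  0 0 1 1
  0 1 0 0
  0 0 0 0
  0 0 1 0
After step 2: ants at (0,1),(0,3)
  0 1 0 2
  0 0 0 0
  0 0 0 0
  0 0 0 0
After step 3: ants at (0,2),(1,3)
  0 0 1 1
  0 0 0 1
  0 0 0 0
  0 0 0 0
After step 4: ants at (0,3),(0,3)
  0 0 0 4
  0 0 0 0
  0 0 0 0
  0 0 0 0

0 0 0 4
0 0 0 0
0 0 0 0
0 0 0 0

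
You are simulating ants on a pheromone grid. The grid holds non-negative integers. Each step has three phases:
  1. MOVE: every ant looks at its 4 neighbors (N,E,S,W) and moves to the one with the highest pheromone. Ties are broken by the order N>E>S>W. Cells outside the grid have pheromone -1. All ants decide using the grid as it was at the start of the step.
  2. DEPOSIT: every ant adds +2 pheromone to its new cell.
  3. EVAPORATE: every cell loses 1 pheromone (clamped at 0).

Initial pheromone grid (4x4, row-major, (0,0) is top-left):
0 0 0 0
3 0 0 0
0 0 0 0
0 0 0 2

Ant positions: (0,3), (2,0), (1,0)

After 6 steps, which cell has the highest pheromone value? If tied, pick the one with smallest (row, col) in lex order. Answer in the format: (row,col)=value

Step 1: ant0:(0,3)->S->(1,3) | ant1:(2,0)->N->(1,0) | ant2:(1,0)->N->(0,0)
  grid max=4 at (1,0)
Step 2: ant0:(1,3)->N->(0,3) | ant1:(1,0)->N->(0,0) | ant2:(0,0)->S->(1,0)
  grid max=5 at (1,0)
Step 3: ant0:(0,3)->S->(1,3) | ant1:(0,0)->S->(1,0) | ant2:(1,0)->N->(0,0)
  grid max=6 at (1,0)
Step 4: ant0:(1,3)->N->(0,3) | ant1:(1,0)->N->(0,0) | ant2:(0,0)->S->(1,0)
  grid max=7 at (1,0)
Step 5: ant0:(0,3)->S->(1,3) | ant1:(0,0)->S->(1,0) | ant2:(1,0)->N->(0,0)
  grid max=8 at (1,0)
Step 6: ant0:(1,3)->N->(0,3) | ant1:(1,0)->N->(0,0) | ant2:(0,0)->S->(1,0)
  grid max=9 at (1,0)
Final grid:
  6 0 0 1
  9 0 0 0
  0 0 0 0
  0 0 0 0
Max pheromone 9 at (1,0)

Answer: (1,0)=9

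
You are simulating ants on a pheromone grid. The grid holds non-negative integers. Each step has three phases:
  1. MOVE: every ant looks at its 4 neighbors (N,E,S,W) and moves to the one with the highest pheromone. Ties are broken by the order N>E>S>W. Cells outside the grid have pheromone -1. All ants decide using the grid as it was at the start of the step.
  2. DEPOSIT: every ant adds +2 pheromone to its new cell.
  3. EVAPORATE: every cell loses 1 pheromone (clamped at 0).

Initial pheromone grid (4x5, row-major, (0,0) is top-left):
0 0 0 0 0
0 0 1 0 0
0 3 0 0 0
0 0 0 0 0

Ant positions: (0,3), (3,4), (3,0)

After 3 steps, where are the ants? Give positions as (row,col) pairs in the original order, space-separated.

Step 1: ant0:(0,3)->E->(0,4) | ant1:(3,4)->N->(2,4) | ant2:(3,0)->N->(2,0)
  grid max=2 at (2,1)
Step 2: ant0:(0,4)->S->(1,4) | ant1:(2,4)->N->(1,4) | ant2:(2,0)->E->(2,1)
  grid max=3 at (1,4)
Step 3: ant0:(1,4)->N->(0,4) | ant1:(1,4)->N->(0,4) | ant2:(2,1)->N->(1,1)
  grid max=3 at (0,4)

(0,4) (0,4) (1,1)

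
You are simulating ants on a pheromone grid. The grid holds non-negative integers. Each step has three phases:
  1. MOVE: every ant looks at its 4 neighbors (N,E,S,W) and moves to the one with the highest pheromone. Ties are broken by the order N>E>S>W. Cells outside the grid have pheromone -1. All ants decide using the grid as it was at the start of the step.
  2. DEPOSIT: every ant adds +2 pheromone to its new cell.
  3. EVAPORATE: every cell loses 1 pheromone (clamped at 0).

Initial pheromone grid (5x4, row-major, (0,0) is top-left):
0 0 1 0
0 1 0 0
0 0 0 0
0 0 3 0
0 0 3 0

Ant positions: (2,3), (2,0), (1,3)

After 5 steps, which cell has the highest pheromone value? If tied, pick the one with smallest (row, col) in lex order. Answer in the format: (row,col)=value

Answer: (0,3)=7

Derivation:
Step 1: ant0:(2,3)->N->(1,3) | ant1:(2,0)->N->(1,0) | ant2:(1,3)->N->(0,3)
  grid max=2 at (3,2)
Step 2: ant0:(1,3)->N->(0,3) | ant1:(1,0)->N->(0,0) | ant2:(0,3)->S->(1,3)
  grid max=2 at (0,3)
Step 3: ant0:(0,3)->S->(1,3) | ant1:(0,0)->E->(0,1) | ant2:(1,3)->N->(0,3)
  grid max=3 at (0,3)
Step 4: ant0:(1,3)->N->(0,3) | ant1:(0,1)->E->(0,2) | ant2:(0,3)->S->(1,3)
  grid max=4 at (0,3)
Step 5: ant0:(0,3)->S->(1,3) | ant1:(0,2)->E->(0,3) | ant2:(1,3)->N->(0,3)
  grid max=7 at (0,3)
Final grid:
  0 0 0 7
  0 0 0 5
  0 0 0 0
  0 0 0 0
  0 0 0 0
Max pheromone 7 at (0,3)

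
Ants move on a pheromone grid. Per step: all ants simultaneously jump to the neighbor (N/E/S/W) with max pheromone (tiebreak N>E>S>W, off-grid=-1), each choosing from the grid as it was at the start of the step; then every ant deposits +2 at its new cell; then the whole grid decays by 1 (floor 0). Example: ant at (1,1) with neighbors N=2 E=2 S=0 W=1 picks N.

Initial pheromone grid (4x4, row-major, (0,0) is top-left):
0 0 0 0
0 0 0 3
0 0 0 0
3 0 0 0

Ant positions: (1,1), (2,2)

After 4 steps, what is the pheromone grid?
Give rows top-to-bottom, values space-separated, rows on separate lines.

After step 1: ants at (0,1),(1,2)
  0 1 0 0
  0 0 1 2
  0 0 0 0
  2 0 0 0
After step 2: ants at (0,2),(1,3)
  0 0 1 0
  0 0 0 3
  0 0 0 0
  1 0 0 0
After step 3: ants at (0,3),(0,3)
  0 0 0 3
  0 0 0 2
  0 0 0 0
  0 0 0 0
After step 4: ants at (1,3),(1,3)
  0 0 0 2
  0 0 0 5
  0 0 0 0
  0 0 0 0

0 0 0 2
0 0 0 5
0 0 0 0
0 0 0 0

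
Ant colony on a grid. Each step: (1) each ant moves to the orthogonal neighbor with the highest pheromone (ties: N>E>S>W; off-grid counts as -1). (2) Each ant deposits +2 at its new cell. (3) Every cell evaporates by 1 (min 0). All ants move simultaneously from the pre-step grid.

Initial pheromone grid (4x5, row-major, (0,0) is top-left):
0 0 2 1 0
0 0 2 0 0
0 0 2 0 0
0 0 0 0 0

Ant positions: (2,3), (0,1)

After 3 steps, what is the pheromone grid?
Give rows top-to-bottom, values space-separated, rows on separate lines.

After step 1: ants at (2,2),(0,2)
  0 0 3 0 0
  0 0 1 0 0
  0 0 3 0 0
  0 0 0 0 0
After step 2: ants at (1,2),(1,2)
  0 0 2 0 0
  0 0 4 0 0
  0 0 2 0 0
  0 0 0 0 0
After step 3: ants at (0,2),(0,2)
  0 0 5 0 0
  0 0 3 0 0
  0 0 1 0 0
  0 0 0 0 0

0 0 5 0 0
0 0 3 0 0
0 0 1 0 0
0 0 0 0 0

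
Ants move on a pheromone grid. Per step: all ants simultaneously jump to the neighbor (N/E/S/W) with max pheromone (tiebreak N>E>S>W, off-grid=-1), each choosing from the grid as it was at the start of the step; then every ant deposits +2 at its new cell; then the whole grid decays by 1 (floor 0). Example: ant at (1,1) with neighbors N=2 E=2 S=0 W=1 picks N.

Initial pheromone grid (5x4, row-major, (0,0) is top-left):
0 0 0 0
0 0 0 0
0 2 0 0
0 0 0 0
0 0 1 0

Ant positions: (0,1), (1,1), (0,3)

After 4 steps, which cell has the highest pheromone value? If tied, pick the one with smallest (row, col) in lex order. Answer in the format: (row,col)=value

Answer: (0,3)=5

Derivation:
Step 1: ant0:(0,1)->E->(0,2) | ant1:(1,1)->S->(2,1) | ant2:(0,3)->S->(1,3)
  grid max=3 at (2,1)
Step 2: ant0:(0,2)->E->(0,3) | ant1:(2,1)->N->(1,1) | ant2:(1,3)->N->(0,3)
  grid max=3 at (0,3)
Step 3: ant0:(0,3)->S->(1,3) | ant1:(1,1)->S->(2,1) | ant2:(0,3)->S->(1,3)
  grid max=3 at (1,3)
Step 4: ant0:(1,3)->N->(0,3) | ant1:(2,1)->N->(1,1) | ant2:(1,3)->N->(0,3)
  grid max=5 at (0,3)
Final grid:
  0 0 0 5
  0 1 0 2
  0 2 0 0
  0 0 0 0
  0 0 0 0
Max pheromone 5 at (0,3)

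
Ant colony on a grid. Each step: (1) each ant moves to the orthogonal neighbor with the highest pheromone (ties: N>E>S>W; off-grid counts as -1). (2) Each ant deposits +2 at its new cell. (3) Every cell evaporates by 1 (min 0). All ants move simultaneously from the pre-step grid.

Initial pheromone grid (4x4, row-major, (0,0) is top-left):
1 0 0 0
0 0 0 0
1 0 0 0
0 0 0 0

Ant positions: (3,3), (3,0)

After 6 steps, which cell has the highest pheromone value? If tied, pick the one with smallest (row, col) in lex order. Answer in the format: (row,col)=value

Step 1: ant0:(3,3)->N->(2,3) | ant1:(3,0)->N->(2,0)
  grid max=2 at (2,0)
Step 2: ant0:(2,3)->N->(1,3) | ant1:(2,0)->N->(1,0)
  grid max=1 at (1,0)
Step 3: ant0:(1,3)->N->(0,3) | ant1:(1,0)->S->(2,0)
  grid max=2 at (2,0)
Step 4: ant0:(0,3)->S->(1,3) | ant1:(2,0)->N->(1,0)
  grid max=1 at (1,0)
Step 5: ant0:(1,3)->N->(0,3) | ant1:(1,0)->S->(2,0)
  grid max=2 at (2,0)
Step 6: ant0:(0,3)->S->(1,3) | ant1:(2,0)->N->(1,0)
  grid max=1 at (1,0)
Final grid:
  0 0 0 0
  1 0 0 1
  1 0 0 0
  0 0 0 0
Max pheromone 1 at (1,0)

Answer: (1,0)=1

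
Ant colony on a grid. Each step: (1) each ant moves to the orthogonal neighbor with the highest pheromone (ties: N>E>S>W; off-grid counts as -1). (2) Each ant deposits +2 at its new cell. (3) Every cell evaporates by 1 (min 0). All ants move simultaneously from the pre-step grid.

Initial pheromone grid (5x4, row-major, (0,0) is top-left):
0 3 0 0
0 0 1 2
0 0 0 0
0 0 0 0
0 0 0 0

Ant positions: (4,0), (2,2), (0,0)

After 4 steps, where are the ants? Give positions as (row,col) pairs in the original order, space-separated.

Step 1: ant0:(4,0)->N->(3,0) | ant1:(2,2)->N->(1,2) | ant2:(0,0)->E->(0,1)
  grid max=4 at (0,1)
Step 2: ant0:(3,0)->N->(2,0) | ant1:(1,2)->E->(1,3) | ant2:(0,1)->E->(0,2)
  grid max=3 at (0,1)
Step 3: ant0:(2,0)->N->(1,0) | ant1:(1,3)->W->(1,2) | ant2:(0,2)->W->(0,1)
  grid max=4 at (0,1)
Step 4: ant0:(1,0)->N->(0,0) | ant1:(1,2)->E->(1,3) | ant2:(0,1)->E->(0,2)
  grid max=3 at (0,1)

(0,0) (1,3) (0,2)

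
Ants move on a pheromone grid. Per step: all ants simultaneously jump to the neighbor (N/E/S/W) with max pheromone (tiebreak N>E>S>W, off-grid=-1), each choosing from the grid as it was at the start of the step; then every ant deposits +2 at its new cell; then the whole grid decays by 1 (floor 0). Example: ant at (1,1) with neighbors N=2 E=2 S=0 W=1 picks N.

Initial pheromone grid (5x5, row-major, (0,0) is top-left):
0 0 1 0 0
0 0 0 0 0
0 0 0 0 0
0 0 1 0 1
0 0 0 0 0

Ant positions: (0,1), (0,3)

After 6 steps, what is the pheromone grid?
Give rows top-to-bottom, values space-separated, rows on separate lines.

After step 1: ants at (0,2),(0,2)
  0 0 4 0 0
  0 0 0 0 0
  0 0 0 0 0
  0 0 0 0 0
  0 0 0 0 0
After step 2: ants at (0,3),(0,3)
  0 0 3 3 0
  0 0 0 0 0
  0 0 0 0 0
  0 0 0 0 0
  0 0 0 0 0
After step 3: ants at (0,2),(0,2)
  0 0 6 2 0
  0 0 0 0 0
  0 0 0 0 0
  0 0 0 0 0
  0 0 0 0 0
After step 4: ants at (0,3),(0,3)
  0 0 5 5 0
  0 0 0 0 0
  0 0 0 0 0
  0 0 0 0 0
  0 0 0 0 0
After step 5: ants at (0,2),(0,2)
  0 0 8 4 0
  0 0 0 0 0
  0 0 0 0 0
  0 0 0 0 0
  0 0 0 0 0
After step 6: ants at (0,3),(0,3)
  0 0 7 7 0
  0 0 0 0 0
  0 0 0 0 0
  0 0 0 0 0
  0 0 0 0 0

0 0 7 7 0
0 0 0 0 0
0 0 0 0 0
0 0 0 0 0
0 0 0 0 0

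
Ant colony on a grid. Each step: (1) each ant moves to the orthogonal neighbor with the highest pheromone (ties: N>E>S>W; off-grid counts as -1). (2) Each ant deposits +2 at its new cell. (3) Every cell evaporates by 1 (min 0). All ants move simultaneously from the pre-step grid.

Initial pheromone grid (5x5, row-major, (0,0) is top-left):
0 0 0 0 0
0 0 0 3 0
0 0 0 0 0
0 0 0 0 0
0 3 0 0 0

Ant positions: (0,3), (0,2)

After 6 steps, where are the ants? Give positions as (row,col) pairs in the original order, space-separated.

Step 1: ant0:(0,3)->S->(1,3) | ant1:(0,2)->E->(0,3)
  grid max=4 at (1,3)
Step 2: ant0:(1,3)->N->(0,3) | ant1:(0,3)->S->(1,3)
  grid max=5 at (1,3)
Step 3: ant0:(0,3)->S->(1,3) | ant1:(1,3)->N->(0,3)
  grid max=6 at (1,3)
Step 4: ant0:(1,3)->N->(0,3) | ant1:(0,3)->S->(1,3)
  grid max=7 at (1,3)
Step 5: ant0:(0,3)->S->(1,3) | ant1:(1,3)->N->(0,3)
  grid max=8 at (1,3)
Step 6: ant0:(1,3)->N->(0,3) | ant1:(0,3)->S->(1,3)
  grid max=9 at (1,3)

(0,3) (1,3)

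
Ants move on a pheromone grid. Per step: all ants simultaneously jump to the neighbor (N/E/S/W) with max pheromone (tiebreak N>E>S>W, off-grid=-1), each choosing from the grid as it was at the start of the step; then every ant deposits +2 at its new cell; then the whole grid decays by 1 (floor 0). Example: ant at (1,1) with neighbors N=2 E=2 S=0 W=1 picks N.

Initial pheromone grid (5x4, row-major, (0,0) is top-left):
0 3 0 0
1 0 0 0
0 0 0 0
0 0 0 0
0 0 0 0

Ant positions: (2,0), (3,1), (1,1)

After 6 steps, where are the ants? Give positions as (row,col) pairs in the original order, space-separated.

Step 1: ant0:(2,0)->N->(1,0) | ant1:(3,1)->N->(2,1) | ant2:(1,1)->N->(0,1)
  grid max=4 at (0,1)
Step 2: ant0:(1,0)->N->(0,0) | ant1:(2,1)->N->(1,1) | ant2:(0,1)->E->(0,2)
  grid max=3 at (0,1)
Step 3: ant0:(0,0)->E->(0,1) | ant1:(1,1)->N->(0,1) | ant2:(0,2)->W->(0,1)
  grid max=8 at (0,1)
Step 4: ant0:(0,1)->E->(0,2) | ant1:(0,1)->E->(0,2) | ant2:(0,1)->E->(0,2)
  grid max=7 at (0,1)
Step 5: ant0:(0,2)->W->(0,1) | ant1:(0,2)->W->(0,1) | ant2:(0,2)->W->(0,1)
  grid max=12 at (0,1)
Step 6: ant0:(0,1)->E->(0,2) | ant1:(0,1)->E->(0,2) | ant2:(0,1)->E->(0,2)
  grid max=11 at (0,1)

(0,2) (0,2) (0,2)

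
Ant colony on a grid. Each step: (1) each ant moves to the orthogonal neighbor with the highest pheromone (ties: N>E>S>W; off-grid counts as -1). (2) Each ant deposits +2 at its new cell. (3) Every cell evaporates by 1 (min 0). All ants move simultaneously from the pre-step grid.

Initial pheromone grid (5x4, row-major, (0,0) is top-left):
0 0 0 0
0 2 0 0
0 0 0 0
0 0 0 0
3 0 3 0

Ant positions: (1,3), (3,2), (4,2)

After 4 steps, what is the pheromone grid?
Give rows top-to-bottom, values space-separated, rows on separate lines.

After step 1: ants at (0,3),(4,2),(3,2)
  0 0 0 1
  0 1 0 0
  0 0 0 0
  0 0 1 0
  2 0 4 0
After step 2: ants at (1,3),(3,2),(4,2)
  0 0 0 0
  0 0 0 1
  0 0 0 0
  0 0 2 0
  1 0 5 0
After step 3: ants at (0,3),(4,2),(3,2)
  0 0 0 1
  0 0 0 0
  0 0 0 0
  0 0 3 0
  0 0 6 0
After step 4: ants at (1,3),(3,2),(4,2)
  0 0 0 0
  0 0 0 1
  0 0 0 0
  0 0 4 0
  0 0 7 0

0 0 0 0
0 0 0 1
0 0 0 0
0 0 4 0
0 0 7 0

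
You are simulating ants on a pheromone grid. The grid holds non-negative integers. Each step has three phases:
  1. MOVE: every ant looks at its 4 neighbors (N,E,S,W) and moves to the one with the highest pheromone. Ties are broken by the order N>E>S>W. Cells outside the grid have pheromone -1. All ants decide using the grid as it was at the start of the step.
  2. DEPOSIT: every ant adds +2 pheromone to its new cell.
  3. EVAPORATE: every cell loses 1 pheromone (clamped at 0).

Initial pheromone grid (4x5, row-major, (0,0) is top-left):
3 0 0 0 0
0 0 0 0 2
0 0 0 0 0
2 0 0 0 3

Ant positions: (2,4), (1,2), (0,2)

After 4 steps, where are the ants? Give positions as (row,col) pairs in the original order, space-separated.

Step 1: ant0:(2,4)->S->(3,4) | ant1:(1,2)->N->(0,2) | ant2:(0,2)->E->(0,3)
  grid max=4 at (3,4)
Step 2: ant0:(3,4)->N->(2,4) | ant1:(0,2)->E->(0,3) | ant2:(0,3)->W->(0,2)
  grid max=3 at (3,4)
Step 3: ant0:(2,4)->S->(3,4) | ant1:(0,3)->W->(0,2) | ant2:(0,2)->E->(0,3)
  grid max=4 at (3,4)
Step 4: ant0:(3,4)->N->(2,4) | ant1:(0,2)->E->(0,3) | ant2:(0,3)->W->(0,2)
  grid max=4 at (0,2)

(2,4) (0,3) (0,2)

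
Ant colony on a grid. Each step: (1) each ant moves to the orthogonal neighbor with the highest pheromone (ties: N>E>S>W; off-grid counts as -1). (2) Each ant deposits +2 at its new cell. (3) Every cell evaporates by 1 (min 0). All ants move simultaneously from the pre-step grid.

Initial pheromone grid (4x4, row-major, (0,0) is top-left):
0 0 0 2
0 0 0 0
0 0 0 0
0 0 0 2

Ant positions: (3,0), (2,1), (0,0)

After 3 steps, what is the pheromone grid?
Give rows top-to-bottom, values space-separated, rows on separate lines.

After step 1: ants at (2,0),(1,1),(0,1)
  0 1 0 1
  0 1 0 0
  1 0 0 0
  0 0 0 1
After step 2: ants at (1,0),(0,1),(1,1)
  0 2 0 0
  1 2 0 0
  0 0 0 0
  0 0 0 0
After step 3: ants at (1,1),(1,1),(0,1)
  0 3 0 0
  0 5 0 0
  0 0 0 0
  0 0 0 0

0 3 0 0
0 5 0 0
0 0 0 0
0 0 0 0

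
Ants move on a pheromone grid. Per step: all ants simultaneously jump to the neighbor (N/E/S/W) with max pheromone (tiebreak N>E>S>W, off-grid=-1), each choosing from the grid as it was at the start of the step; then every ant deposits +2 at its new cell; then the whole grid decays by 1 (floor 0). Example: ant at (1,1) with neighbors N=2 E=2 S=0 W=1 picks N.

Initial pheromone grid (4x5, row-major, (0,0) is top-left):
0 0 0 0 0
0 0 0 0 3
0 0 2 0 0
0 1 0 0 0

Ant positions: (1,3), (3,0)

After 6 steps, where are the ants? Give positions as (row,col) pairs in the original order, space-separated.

Step 1: ant0:(1,3)->E->(1,4) | ant1:(3,0)->E->(3,1)
  grid max=4 at (1,4)
Step 2: ant0:(1,4)->N->(0,4) | ant1:(3,1)->N->(2,1)
  grid max=3 at (1,4)
Step 3: ant0:(0,4)->S->(1,4) | ant1:(2,1)->S->(3,1)
  grid max=4 at (1,4)
Step 4: ant0:(1,4)->N->(0,4) | ant1:(3,1)->N->(2,1)
  grid max=3 at (1,4)
Step 5: ant0:(0,4)->S->(1,4) | ant1:(2,1)->S->(3,1)
  grid max=4 at (1,4)
Step 6: ant0:(1,4)->N->(0,4) | ant1:(3,1)->N->(2,1)
  grid max=3 at (1,4)

(0,4) (2,1)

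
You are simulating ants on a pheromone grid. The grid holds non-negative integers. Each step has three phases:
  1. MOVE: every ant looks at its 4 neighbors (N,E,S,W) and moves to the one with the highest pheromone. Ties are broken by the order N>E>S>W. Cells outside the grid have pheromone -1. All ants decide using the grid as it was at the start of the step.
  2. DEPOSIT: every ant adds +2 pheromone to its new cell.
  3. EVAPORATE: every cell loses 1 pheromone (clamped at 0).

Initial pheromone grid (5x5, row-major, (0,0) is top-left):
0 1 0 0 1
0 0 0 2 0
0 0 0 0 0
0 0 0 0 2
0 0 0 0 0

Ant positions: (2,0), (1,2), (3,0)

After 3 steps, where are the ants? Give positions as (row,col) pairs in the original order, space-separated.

Step 1: ant0:(2,0)->N->(1,0) | ant1:(1,2)->E->(1,3) | ant2:(3,0)->N->(2,0)
  grid max=3 at (1,3)
Step 2: ant0:(1,0)->S->(2,0) | ant1:(1,3)->N->(0,3) | ant2:(2,0)->N->(1,0)
  grid max=2 at (1,0)
Step 3: ant0:(2,0)->N->(1,0) | ant1:(0,3)->S->(1,3) | ant2:(1,0)->S->(2,0)
  grid max=3 at (1,0)

(1,0) (1,3) (2,0)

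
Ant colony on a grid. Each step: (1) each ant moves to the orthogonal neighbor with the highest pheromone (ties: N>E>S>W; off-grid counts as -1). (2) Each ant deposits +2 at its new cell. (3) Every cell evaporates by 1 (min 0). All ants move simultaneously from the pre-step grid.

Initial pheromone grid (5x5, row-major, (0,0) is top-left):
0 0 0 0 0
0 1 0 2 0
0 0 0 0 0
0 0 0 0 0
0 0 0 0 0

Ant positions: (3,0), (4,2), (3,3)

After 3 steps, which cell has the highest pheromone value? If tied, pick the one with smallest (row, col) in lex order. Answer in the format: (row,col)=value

Answer: (0,0)=1

Derivation:
Step 1: ant0:(3,0)->N->(2,0) | ant1:(4,2)->N->(3,2) | ant2:(3,3)->N->(2,3)
  grid max=1 at (1,3)
Step 2: ant0:(2,0)->N->(1,0) | ant1:(3,2)->N->(2,2) | ant2:(2,3)->N->(1,3)
  grid max=2 at (1,3)
Step 3: ant0:(1,0)->N->(0,0) | ant1:(2,2)->N->(1,2) | ant2:(1,3)->N->(0,3)
  grid max=1 at (0,0)
Final grid:
  1 0 0 1 0
  0 0 1 1 0
  0 0 0 0 0
  0 0 0 0 0
  0 0 0 0 0
Max pheromone 1 at (0,0)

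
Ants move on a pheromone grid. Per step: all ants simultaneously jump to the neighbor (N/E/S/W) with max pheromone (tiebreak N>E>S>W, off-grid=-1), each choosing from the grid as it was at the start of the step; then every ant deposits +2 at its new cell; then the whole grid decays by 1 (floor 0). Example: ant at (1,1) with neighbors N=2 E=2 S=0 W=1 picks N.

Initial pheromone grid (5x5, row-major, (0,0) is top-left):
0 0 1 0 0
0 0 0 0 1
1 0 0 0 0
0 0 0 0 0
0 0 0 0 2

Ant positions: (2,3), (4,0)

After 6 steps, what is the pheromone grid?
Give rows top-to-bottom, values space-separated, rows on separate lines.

After step 1: ants at (1,3),(3,0)
  0 0 0 0 0
  0 0 0 1 0
  0 0 0 0 0
  1 0 0 0 0
  0 0 0 0 1
After step 2: ants at (0,3),(2,0)
  0 0 0 1 0
  0 0 0 0 0
  1 0 0 0 0
  0 0 0 0 0
  0 0 0 0 0
After step 3: ants at (0,4),(1,0)
  0 0 0 0 1
  1 0 0 0 0
  0 0 0 0 0
  0 0 0 0 0
  0 0 0 0 0
After step 4: ants at (1,4),(0,0)
  1 0 0 0 0
  0 0 0 0 1
  0 0 0 0 0
  0 0 0 0 0
  0 0 0 0 0
After step 5: ants at (0,4),(0,1)
  0 1 0 0 1
  0 0 0 0 0
  0 0 0 0 0
  0 0 0 0 0
  0 0 0 0 0
After step 6: ants at (1,4),(0,2)
  0 0 1 0 0
  0 0 0 0 1
  0 0 0 0 0
  0 0 0 0 0
  0 0 0 0 0

0 0 1 0 0
0 0 0 0 1
0 0 0 0 0
0 0 0 0 0
0 0 0 0 0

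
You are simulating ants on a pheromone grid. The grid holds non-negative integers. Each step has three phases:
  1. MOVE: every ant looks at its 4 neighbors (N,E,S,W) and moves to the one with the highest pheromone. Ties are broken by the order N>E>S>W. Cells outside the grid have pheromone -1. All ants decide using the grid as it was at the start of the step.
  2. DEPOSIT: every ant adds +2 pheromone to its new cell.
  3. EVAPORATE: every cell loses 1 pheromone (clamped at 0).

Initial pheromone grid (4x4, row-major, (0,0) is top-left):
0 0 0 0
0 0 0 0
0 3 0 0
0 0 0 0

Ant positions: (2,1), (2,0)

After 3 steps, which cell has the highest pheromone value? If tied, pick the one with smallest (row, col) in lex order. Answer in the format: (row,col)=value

Answer: (2,1)=6

Derivation:
Step 1: ant0:(2,1)->N->(1,1) | ant1:(2,0)->E->(2,1)
  grid max=4 at (2,1)
Step 2: ant0:(1,1)->S->(2,1) | ant1:(2,1)->N->(1,1)
  grid max=5 at (2,1)
Step 3: ant0:(2,1)->N->(1,1) | ant1:(1,1)->S->(2,1)
  grid max=6 at (2,1)
Final grid:
  0 0 0 0
  0 3 0 0
  0 6 0 0
  0 0 0 0
Max pheromone 6 at (2,1)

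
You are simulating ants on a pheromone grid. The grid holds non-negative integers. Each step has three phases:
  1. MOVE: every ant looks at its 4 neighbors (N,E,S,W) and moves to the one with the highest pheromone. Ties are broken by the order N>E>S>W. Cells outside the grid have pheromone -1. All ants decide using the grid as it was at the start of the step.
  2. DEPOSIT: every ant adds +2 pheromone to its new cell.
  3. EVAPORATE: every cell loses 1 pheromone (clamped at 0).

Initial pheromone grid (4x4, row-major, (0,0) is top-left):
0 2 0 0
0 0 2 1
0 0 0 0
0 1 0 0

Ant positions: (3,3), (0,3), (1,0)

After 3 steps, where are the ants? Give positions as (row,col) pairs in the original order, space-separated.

Step 1: ant0:(3,3)->N->(2,3) | ant1:(0,3)->S->(1,3) | ant2:(1,0)->N->(0,0)
  grid max=2 at (1,3)
Step 2: ant0:(2,3)->N->(1,3) | ant1:(1,3)->S->(2,3) | ant2:(0,0)->E->(0,1)
  grid max=3 at (1,3)
Step 3: ant0:(1,3)->S->(2,3) | ant1:(2,3)->N->(1,3) | ant2:(0,1)->E->(0,2)
  grid max=4 at (1,3)

(2,3) (1,3) (0,2)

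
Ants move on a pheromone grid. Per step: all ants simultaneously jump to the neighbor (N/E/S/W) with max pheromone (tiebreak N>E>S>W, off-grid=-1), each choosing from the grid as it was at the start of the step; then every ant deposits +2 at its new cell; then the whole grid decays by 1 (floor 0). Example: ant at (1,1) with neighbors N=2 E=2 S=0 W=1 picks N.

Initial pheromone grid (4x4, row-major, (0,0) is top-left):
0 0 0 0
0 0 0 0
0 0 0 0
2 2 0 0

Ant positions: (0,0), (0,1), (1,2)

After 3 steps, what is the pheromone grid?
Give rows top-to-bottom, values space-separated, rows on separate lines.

After step 1: ants at (0,1),(0,2),(0,2)
  0 1 3 0
  0 0 0 0
  0 0 0 0
  1 1 0 0
After step 2: ants at (0,2),(0,1),(0,1)
  0 4 4 0
  0 0 0 0
  0 0 0 0
  0 0 0 0
After step 3: ants at (0,1),(0,2),(0,2)
  0 5 7 0
  0 0 0 0
  0 0 0 0
  0 0 0 0

0 5 7 0
0 0 0 0
0 0 0 0
0 0 0 0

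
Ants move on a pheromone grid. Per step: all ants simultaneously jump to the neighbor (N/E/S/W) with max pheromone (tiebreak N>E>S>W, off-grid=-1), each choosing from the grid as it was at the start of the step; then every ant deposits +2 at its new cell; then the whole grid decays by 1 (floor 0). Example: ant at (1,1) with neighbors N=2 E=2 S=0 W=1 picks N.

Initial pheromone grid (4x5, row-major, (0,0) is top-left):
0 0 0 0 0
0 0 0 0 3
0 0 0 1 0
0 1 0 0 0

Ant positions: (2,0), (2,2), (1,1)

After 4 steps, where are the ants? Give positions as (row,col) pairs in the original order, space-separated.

Step 1: ant0:(2,0)->N->(1,0) | ant1:(2,2)->E->(2,3) | ant2:(1,1)->N->(0,1)
  grid max=2 at (1,4)
Step 2: ant0:(1,0)->N->(0,0) | ant1:(2,3)->N->(1,3) | ant2:(0,1)->E->(0,2)
  grid max=1 at (0,0)
Step 3: ant0:(0,0)->E->(0,1) | ant1:(1,3)->E->(1,4) | ant2:(0,2)->E->(0,3)
  grid max=2 at (1,4)
Step 4: ant0:(0,1)->E->(0,2) | ant1:(1,4)->N->(0,4) | ant2:(0,3)->E->(0,4)
  grid max=3 at (0,4)

(0,2) (0,4) (0,4)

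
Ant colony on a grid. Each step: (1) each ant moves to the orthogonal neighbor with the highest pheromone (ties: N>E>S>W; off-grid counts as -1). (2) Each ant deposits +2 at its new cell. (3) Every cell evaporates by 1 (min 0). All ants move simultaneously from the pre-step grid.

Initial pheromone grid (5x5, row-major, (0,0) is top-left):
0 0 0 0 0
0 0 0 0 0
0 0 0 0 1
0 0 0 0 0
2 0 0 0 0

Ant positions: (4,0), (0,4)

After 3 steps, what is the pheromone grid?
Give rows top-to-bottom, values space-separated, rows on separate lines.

After step 1: ants at (3,0),(1,4)
  0 0 0 0 0
  0 0 0 0 1
  0 0 0 0 0
  1 0 0 0 0
  1 0 0 0 0
After step 2: ants at (4,0),(0,4)
  0 0 0 0 1
  0 0 0 0 0
  0 0 0 0 0
  0 0 0 0 0
  2 0 0 0 0
After step 3: ants at (3,0),(1,4)
  0 0 0 0 0
  0 0 0 0 1
  0 0 0 0 0
  1 0 0 0 0
  1 0 0 0 0

0 0 0 0 0
0 0 0 0 1
0 0 0 0 0
1 0 0 0 0
1 0 0 0 0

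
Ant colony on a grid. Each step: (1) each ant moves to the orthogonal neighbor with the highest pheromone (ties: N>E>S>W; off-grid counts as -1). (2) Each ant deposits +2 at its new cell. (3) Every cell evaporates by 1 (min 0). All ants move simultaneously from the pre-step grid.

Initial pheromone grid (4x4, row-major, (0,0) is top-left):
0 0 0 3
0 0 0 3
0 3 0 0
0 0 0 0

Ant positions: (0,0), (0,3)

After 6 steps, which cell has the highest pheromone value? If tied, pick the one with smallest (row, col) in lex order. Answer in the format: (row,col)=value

Answer: (0,3)=7

Derivation:
Step 1: ant0:(0,0)->E->(0,1) | ant1:(0,3)->S->(1,3)
  grid max=4 at (1,3)
Step 2: ant0:(0,1)->E->(0,2) | ant1:(1,3)->N->(0,3)
  grid max=3 at (0,3)
Step 3: ant0:(0,2)->E->(0,3) | ant1:(0,3)->S->(1,3)
  grid max=4 at (0,3)
Step 4: ant0:(0,3)->S->(1,3) | ant1:(1,3)->N->(0,3)
  grid max=5 at (0,3)
Step 5: ant0:(1,3)->N->(0,3) | ant1:(0,3)->S->(1,3)
  grid max=6 at (0,3)
Step 6: ant0:(0,3)->S->(1,3) | ant1:(1,3)->N->(0,3)
  grid max=7 at (0,3)
Final grid:
  0 0 0 7
  0 0 0 7
  0 0 0 0
  0 0 0 0
Max pheromone 7 at (0,3)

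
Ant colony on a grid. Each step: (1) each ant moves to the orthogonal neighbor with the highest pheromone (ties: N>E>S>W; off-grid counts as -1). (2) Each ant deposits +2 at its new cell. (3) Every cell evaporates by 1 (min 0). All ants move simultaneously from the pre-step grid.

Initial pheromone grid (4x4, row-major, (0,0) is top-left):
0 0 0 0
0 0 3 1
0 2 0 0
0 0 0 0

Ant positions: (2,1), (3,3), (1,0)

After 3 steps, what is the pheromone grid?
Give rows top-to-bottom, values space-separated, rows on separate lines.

After step 1: ants at (1,1),(2,3),(0,0)
  1 0 0 0
  0 1 2 0
  0 1 0 1
  0 0 0 0
After step 2: ants at (1,2),(1,3),(0,1)
  0 1 0 0
  0 0 3 1
  0 0 0 0
  0 0 0 0
After step 3: ants at (1,3),(1,2),(0,2)
  0 0 1 0
  0 0 4 2
  0 0 0 0
  0 0 0 0

0 0 1 0
0 0 4 2
0 0 0 0
0 0 0 0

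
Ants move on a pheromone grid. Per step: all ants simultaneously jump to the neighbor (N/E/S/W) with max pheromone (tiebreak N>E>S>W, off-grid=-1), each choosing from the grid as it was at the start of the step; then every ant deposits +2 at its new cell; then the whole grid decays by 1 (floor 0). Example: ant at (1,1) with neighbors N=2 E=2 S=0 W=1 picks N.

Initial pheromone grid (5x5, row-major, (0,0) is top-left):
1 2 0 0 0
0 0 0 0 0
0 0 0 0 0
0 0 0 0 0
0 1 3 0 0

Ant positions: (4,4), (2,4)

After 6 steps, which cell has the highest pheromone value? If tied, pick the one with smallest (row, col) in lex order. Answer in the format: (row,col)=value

Answer: (0,4)=5

Derivation:
Step 1: ant0:(4,4)->N->(3,4) | ant1:(2,4)->N->(1,4)
  grid max=2 at (4,2)
Step 2: ant0:(3,4)->N->(2,4) | ant1:(1,4)->N->(0,4)
  grid max=1 at (0,4)
Step 3: ant0:(2,4)->N->(1,4) | ant1:(0,4)->S->(1,4)
  grid max=3 at (1,4)
Step 4: ant0:(1,4)->N->(0,4) | ant1:(1,4)->N->(0,4)
  grid max=3 at (0,4)
Step 5: ant0:(0,4)->S->(1,4) | ant1:(0,4)->S->(1,4)
  grid max=5 at (1,4)
Step 6: ant0:(1,4)->N->(0,4) | ant1:(1,4)->N->(0,4)
  grid max=5 at (0,4)
Final grid:
  0 0 0 0 5
  0 0 0 0 4
  0 0 0 0 0
  0 0 0 0 0
  0 0 0 0 0
Max pheromone 5 at (0,4)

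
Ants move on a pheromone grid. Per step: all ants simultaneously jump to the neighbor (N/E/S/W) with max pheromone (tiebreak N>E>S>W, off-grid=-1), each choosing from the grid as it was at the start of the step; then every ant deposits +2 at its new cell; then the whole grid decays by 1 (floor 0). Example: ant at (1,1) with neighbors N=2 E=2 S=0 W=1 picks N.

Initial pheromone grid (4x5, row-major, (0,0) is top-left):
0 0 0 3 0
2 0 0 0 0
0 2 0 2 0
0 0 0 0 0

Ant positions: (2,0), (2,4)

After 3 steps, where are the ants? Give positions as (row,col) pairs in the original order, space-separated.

Step 1: ant0:(2,0)->N->(1,0) | ant1:(2,4)->W->(2,3)
  grid max=3 at (1,0)
Step 2: ant0:(1,0)->N->(0,0) | ant1:(2,3)->N->(1,3)
  grid max=2 at (1,0)
Step 3: ant0:(0,0)->S->(1,0) | ant1:(1,3)->S->(2,3)
  grid max=3 at (1,0)

(1,0) (2,3)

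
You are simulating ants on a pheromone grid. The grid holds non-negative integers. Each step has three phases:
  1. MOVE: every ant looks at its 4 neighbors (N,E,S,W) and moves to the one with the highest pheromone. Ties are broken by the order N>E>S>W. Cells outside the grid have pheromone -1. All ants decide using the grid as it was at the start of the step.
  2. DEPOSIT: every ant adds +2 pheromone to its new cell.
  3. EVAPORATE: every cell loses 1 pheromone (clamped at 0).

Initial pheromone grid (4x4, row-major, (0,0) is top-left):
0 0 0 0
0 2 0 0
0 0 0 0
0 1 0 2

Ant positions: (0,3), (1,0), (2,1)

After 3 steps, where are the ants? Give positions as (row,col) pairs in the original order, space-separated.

Step 1: ant0:(0,3)->S->(1,3) | ant1:(1,0)->E->(1,1) | ant2:(2,1)->N->(1,1)
  grid max=5 at (1,1)
Step 2: ant0:(1,3)->N->(0,3) | ant1:(1,1)->N->(0,1) | ant2:(1,1)->N->(0,1)
  grid max=4 at (1,1)
Step 3: ant0:(0,3)->S->(1,3) | ant1:(0,1)->S->(1,1) | ant2:(0,1)->S->(1,1)
  grid max=7 at (1,1)

(1,3) (1,1) (1,1)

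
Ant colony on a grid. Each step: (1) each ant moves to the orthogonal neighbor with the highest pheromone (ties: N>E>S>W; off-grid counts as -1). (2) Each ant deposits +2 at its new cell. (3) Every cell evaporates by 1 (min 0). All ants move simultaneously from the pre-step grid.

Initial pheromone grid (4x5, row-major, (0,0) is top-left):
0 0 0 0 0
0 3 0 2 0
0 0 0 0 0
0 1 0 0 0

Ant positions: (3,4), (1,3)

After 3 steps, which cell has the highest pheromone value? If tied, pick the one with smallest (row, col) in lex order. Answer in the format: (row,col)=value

Answer: (1,3)=3

Derivation:
Step 1: ant0:(3,4)->N->(2,4) | ant1:(1,3)->N->(0,3)
  grid max=2 at (1,1)
Step 2: ant0:(2,4)->N->(1,4) | ant1:(0,3)->S->(1,3)
  grid max=2 at (1,3)
Step 3: ant0:(1,4)->W->(1,3) | ant1:(1,3)->E->(1,4)
  grid max=3 at (1,3)
Final grid:
  0 0 0 0 0
  0 0 0 3 2
  0 0 0 0 0
  0 0 0 0 0
Max pheromone 3 at (1,3)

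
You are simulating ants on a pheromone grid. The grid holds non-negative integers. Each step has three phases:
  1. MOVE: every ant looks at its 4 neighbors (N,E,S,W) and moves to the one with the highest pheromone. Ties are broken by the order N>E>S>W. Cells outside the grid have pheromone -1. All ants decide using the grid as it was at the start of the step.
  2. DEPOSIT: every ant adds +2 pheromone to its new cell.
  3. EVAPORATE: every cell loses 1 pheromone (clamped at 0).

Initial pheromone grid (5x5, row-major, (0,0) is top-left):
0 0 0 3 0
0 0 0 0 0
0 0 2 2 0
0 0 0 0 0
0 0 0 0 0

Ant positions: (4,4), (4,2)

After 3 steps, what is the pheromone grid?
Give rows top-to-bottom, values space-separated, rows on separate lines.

After step 1: ants at (3,4),(3,2)
  0 0 0 2 0
  0 0 0 0 0
  0 0 1 1 0
  0 0 1 0 1
  0 0 0 0 0
After step 2: ants at (2,4),(2,2)
  0 0 0 1 0
  0 0 0 0 0
  0 0 2 0 1
  0 0 0 0 0
  0 0 0 0 0
After step 3: ants at (1,4),(1,2)
  0 0 0 0 0
  0 0 1 0 1
  0 0 1 0 0
  0 0 0 0 0
  0 0 0 0 0

0 0 0 0 0
0 0 1 0 1
0 0 1 0 0
0 0 0 0 0
0 0 0 0 0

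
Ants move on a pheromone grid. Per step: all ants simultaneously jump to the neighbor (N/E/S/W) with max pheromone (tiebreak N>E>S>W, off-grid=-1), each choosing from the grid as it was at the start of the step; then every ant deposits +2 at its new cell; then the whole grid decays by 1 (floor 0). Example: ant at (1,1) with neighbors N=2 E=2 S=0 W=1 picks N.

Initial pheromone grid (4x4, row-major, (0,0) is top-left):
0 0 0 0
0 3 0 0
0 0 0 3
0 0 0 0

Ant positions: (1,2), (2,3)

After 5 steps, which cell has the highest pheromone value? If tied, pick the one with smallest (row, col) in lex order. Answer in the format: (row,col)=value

Step 1: ant0:(1,2)->W->(1,1) | ant1:(2,3)->N->(1,3)
  grid max=4 at (1,1)
Step 2: ant0:(1,1)->N->(0,1) | ant1:(1,3)->S->(2,3)
  grid max=3 at (1,1)
Step 3: ant0:(0,1)->S->(1,1) | ant1:(2,3)->N->(1,3)
  grid max=4 at (1,1)
Step 4: ant0:(1,1)->N->(0,1) | ant1:(1,3)->S->(2,3)
  grid max=3 at (1,1)
Step 5: ant0:(0,1)->S->(1,1) | ant1:(2,3)->N->(1,3)
  grid max=4 at (1,1)
Final grid:
  0 0 0 0
  0 4 0 1
  0 0 0 2
  0 0 0 0
Max pheromone 4 at (1,1)

Answer: (1,1)=4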